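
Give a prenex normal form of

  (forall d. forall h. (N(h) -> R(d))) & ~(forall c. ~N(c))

First replace A → B with ¬A ∨ B.
  (forall d. forall h. (~N(h) | R(d))) & ~(forall c. ~N(c))
Drive negations inward (¬∀x A ≡ ∃x ¬A, ¬∃x A ≡ ∀x ¬A, De Morgan for ∧/∨):
  (forall d. forall h. (~N(h) | R(d))) & (exists c. N(c))
All bound variables are already distinct, so no renaming is needed.
Pull the quantifiers to the front (each side's bound variable is not free in the other side):
  forall d. forall h. exists c. ((~N(h) | R(d)) & N(c))

forall d. forall h. exists c. ((~N(h) | R(d)) & N(c))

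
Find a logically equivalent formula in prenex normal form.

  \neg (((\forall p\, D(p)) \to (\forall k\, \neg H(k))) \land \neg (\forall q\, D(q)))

\forall p\, \exists k\, \forall q\, (D(p) \land H(k) \lor D(q))

Rewrite implications/biconditionals: A → B as ¬A ∨ B.
  \neg ((\neg (\forall p\, D(p)) \lor (\forall k\, \neg H(k))) \land \neg (\forall q\, D(q)))
Move each ¬ inward, flipping quantifiers it crosses:
  (\forall p\, D(p)) \land (\exists k\, H(k)) \lor (\forall q\, D(q))
Pull the quantifiers to the front (each side's bound variable is not free in the other side):
  \forall p\, \exists k\, \forall q\, (D(p) \land H(k) \lor D(q))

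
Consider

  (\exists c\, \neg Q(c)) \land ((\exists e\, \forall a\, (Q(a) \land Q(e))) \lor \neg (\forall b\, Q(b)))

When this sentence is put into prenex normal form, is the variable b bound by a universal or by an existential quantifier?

existential

Drive negations inward (¬∀x A ≡ ∃x ¬A, ¬∃x A ≡ ∀x ¬A, De Morgan for ∧/∨):
  (\exists c\, \neg Q(c)) \land ((\exists e\, \forall a\, (Q(a) \land Q(e))) \lor (\exists b\, \neg Q(b)))
Finally move all quantifiers to the prefix:
  \exists c\, \exists e\, \forall a\, \exists b\, (\neg Q(c) \land (Q(a) \land Q(e) \lor \neg Q(b)))
The quantifier \forall b sits under an odd number of negations, so it flips to \exists b.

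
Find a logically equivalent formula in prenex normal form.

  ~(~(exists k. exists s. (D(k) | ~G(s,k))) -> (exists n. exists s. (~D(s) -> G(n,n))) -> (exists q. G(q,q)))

Eliminate → and ↔ using ¬ and ∨.
  ~(~~(exists k. exists s. (D(k) | ~G(s,k))) | ~(exists n. exists s. (~~D(s) | G(n,n))) | (exists q. G(q,q)))
Push ¬ through the quantifiers and connectives to reach negation normal form:
  (forall k. forall s. (~D(k) & G(s,k))) & (exists n. exists s. (D(s) | G(n,n))) & (forall q. ~G(q,q))
Rename bound variables to avoid capture: s↦t.
  (forall k. forall s. (~D(k) & G(s,k))) & (exists n. exists t. (D(t) | G(n,n))) & (forall q. ~G(q,q))
Pull the quantifiers to the front (each side's bound variable is not free in the other side):
  forall k. forall s. exists n. exists t. forall q. (~D(k) & G(s,k) & (D(t) | G(n,n)) & ~G(q,q))

forall k. forall s. exists n. exists t. forall q. (~D(k) & G(s,k) & (D(t) | G(n,n)) & ~G(q,q))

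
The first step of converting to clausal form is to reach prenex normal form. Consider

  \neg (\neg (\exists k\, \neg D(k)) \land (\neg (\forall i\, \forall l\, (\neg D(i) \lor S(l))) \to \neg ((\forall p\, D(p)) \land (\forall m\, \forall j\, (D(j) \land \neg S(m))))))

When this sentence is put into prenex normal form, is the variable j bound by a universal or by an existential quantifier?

Rewrite implications/biconditionals: A → B as ¬A ∨ B.
  \neg (\neg (\exists k\, \neg D(k)) \land (\neg \neg (\forall i\, \forall l\, (\neg D(i) \lor S(l))) \lor \neg ((\forall p\, D(p)) \land (\forall m\, \forall j\, (D(j) \land \neg S(m))))))
Move each ¬ inward, flipping quantifiers it crosses:
  (\exists k\, \neg D(k)) \lor (\exists i\, \exists l\, (D(i) \land \neg S(l))) \land (\forall p\, D(p)) \land (\forall m\, \forall j\, (D(j) \land \neg S(m)))
Finally move all quantifiers to the prefix:
  \exists k\, \exists i\, \exists l\, \forall p\, \forall m\, \forall j\, (\neg D(k) \lor D(i) \land \neg S(l) \land D(p) \land D(j) \land \neg S(m))
The quantifier \forall j sits under an even number of negations (counting the antecedent side of each →), so it remains universal.

universal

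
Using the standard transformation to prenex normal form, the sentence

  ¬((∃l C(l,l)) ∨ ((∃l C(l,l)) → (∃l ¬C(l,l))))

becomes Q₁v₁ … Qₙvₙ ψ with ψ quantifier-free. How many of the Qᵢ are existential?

1

Rewrite implications/biconditionals: A → B as ¬A ∨ B.
  ¬((∃l C(l,l)) ∨ ¬(∃l C(l,l)) ∨ (∃l ¬C(l,l)))
Move each ¬ inward, flipping quantifiers it crosses:
  (∀l ¬C(l,l)) ∧ (∃l C(l,l)) ∧ (∀l C(l,l))
Standardize variables apart so no two quantifiers bind the same name: l↦z, l↦x1.
  (∀l ¬C(l,l)) ∧ (∃z C(z,z)) ∧ (∀x1 C(x1,x1))
Finally move all quantifiers to the prefix:
  ∀l ∃z ∀x1 (¬C(l,l) ∧ C(z,z) ∧ C(x1,x1))
The prefix is ∀l ∃z ∀x1: 2 universal, 1 existential.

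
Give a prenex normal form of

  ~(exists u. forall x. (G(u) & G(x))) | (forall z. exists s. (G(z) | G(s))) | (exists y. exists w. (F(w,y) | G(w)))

Move each ¬ inward, flipping quantifiers it crosses:
  (forall u. exists x. (~G(u) | ~G(x))) | (forall z. exists s. (G(z) | G(s))) | (exists y. exists w. (F(w,y) | G(w)))
Extract every quantifier outward, since the variables are now distinct and don't occur free across branches:
  forall u. exists x. forall z. exists s. exists y. exists w. (~G(u) | ~G(x) | G(z) | G(s) | F(w,y) | G(w))

forall u. exists x. forall z. exists s. exists y. exists w. (~G(u) | ~G(x) | G(z) | G(s) | F(w,y) | G(w))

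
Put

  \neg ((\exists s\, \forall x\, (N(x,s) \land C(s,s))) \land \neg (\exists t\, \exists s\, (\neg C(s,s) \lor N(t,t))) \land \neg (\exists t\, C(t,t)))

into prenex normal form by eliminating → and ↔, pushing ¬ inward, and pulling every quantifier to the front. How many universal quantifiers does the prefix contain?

Drive negations inward (¬∀x A ≡ ∃x ¬A, ¬∃x A ≡ ∀x ¬A, De Morgan for ∧/∨):
  (\forall s\, \exists x\, (\neg N(x,s) \lor \neg C(s,s))) \lor (\exists t\, \exists s\, (\neg C(s,s) \lor N(t,t))) \lor (\exists t\, C(t,t))
Standardize variables apart so no two quantifiers bind the same name: s↦y1, t↦u.
  (\forall s\, \exists x\, (\neg N(x,s) \lor \neg C(s,s))) \lor (\exists t\, \exists y1\, (\neg C(y1,y1) \lor N(t,t))) \lor (\exists u\, C(u,u))
Pull the quantifiers to the front (each side's bound variable is not free in the other side):
  \forall s\, \exists x\, \exists t\, \exists y1\, \exists u\, (\neg N(x,s) \lor \neg C(s,s) \lor \neg C(y1,y1) \lor N(t,t) \lor C(u,u))
The prefix is \forall s \exists x \exists t \exists y1 \exists u: 1 universal, 4 existential.

1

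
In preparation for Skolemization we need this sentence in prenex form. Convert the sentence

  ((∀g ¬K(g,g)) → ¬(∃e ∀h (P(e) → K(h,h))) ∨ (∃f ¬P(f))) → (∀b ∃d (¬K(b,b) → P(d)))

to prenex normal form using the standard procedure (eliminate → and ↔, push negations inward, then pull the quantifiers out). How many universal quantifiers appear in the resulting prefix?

4

First replace A → B with ¬A ∨ B.
  ¬(¬(∀g ¬K(g,g)) ∨ ¬(∃e ∀h (¬P(e) ∨ K(h,h))) ∨ (∃f ¬P(f))) ∨ (∀b ∃d (¬¬K(b,b) ∨ P(d)))
Push ¬ through the quantifiers and connectives to reach negation normal form:
  (∀g ¬K(g,g)) ∧ (∃e ∀h (¬P(e) ∨ K(h,h))) ∧ (∀f P(f)) ∨ (∀b ∃d (K(b,b) ∨ P(d)))
All bound variables are already distinct, so no renaming is needed.
Finally move all quantifiers to the prefix:
  ∀g ∃e ∀h ∀f ∀b ∃d (¬K(g,g) ∧ (¬P(e) ∨ K(h,h)) ∧ P(f) ∨ K(b,b) ∨ P(d))
The prefix is ∀g ∃e ∀h ∀f ∀b ∃d: 4 universal, 2 existential.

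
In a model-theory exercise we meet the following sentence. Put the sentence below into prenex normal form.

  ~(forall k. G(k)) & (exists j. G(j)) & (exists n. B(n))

Move each ¬ inward, flipping quantifiers it crosses:
  (exists k. ~G(k)) & (exists j. G(j)) & (exists n. B(n))
All bound variables are already distinct, so no renaming is needed.
Pull the quantifiers to the front (each side's bound variable is not free in the other side):
  exists k. exists j. exists n. (~G(k) & G(j) & B(n))

exists k. exists j. exists n. (~G(k) & G(j) & B(n))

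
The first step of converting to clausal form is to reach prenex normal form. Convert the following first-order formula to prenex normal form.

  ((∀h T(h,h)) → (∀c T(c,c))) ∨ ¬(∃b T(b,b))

Eliminate → and ↔ using ¬ and ∨.
  ¬(∀h T(h,h)) ∨ (∀c T(c,c)) ∨ ¬(∃b T(b,b))
Move each ¬ inward, flipping quantifiers it crosses:
  (∃h ¬T(h,h)) ∨ (∀c T(c,c)) ∨ (∀b ¬T(b,b))
All bound variables are already distinct, so no renaming is needed.
Extract every quantifier outward, since the variables are now distinct and don't occur free across branches:
  ∃h ∀c ∀b (¬T(h,h) ∨ T(c,c) ∨ ¬T(b,b))

∃h ∀c ∀b (¬T(h,h) ∨ T(c,c) ∨ ¬T(b,b))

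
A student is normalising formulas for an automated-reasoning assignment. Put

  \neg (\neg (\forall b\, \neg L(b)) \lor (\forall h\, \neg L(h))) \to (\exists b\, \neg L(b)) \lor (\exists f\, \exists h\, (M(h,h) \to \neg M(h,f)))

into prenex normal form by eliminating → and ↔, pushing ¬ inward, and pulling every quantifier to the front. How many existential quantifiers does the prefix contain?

4

Rewrite implications/biconditionals: A → B as ¬A ∨ B.
  \neg \neg (\neg (\forall b\, \neg L(b)) \lor (\forall h\, \neg L(h))) \lor (\exists b\, \neg L(b)) \lor (\exists f\, \exists h\, (\neg M(h,h) \lor \neg M(h,f)))
Move each ¬ inward, flipping quantifiers it crosses:
  (\exists b\, L(b)) \lor (\forall h\, \neg L(h)) \lor (\exists b\, \neg L(b)) \lor (\exists f\, \exists h\, (\neg M(h,h) \lor \neg M(h,f)))
Give each quantifier a distinct variable: b↦y1, h↦r.
  (\exists b\, L(b)) \lor (\forall h\, \neg L(h)) \lor (\exists y1\, \neg L(y1)) \lor (\exists f\, \exists r\, (\neg M(r,r) \lor \neg M(r,f)))
Pull the quantifiers to the front (each side's bound variable is not free in the other side):
  \exists b\, \forall h\, \exists y1\, \exists f\, \exists r\, (L(b) \lor \neg L(h) \lor \neg L(y1) \lor \neg M(r,r) \lor \neg M(r,f))
The prefix is \exists b \forall h \exists y1 \exists f \exists r: 1 universal, 4 existential.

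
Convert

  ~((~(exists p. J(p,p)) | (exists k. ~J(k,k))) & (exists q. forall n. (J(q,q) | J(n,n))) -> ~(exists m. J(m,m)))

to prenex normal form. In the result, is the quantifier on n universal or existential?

universal

Rewrite implications/biconditionals: A → B as ¬A ∨ B.
  ~(~((~(exists p. J(p,p)) | (exists k. ~J(k,k))) & (exists q. forall n. (J(q,q) | J(n,n)))) | ~(exists m. J(m,m)))
Move each ¬ inward, flipping quantifiers it crosses:
  ((forall p. ~J(p,p)) | (exists k. ~J(k,k))) & (exists q. forall n. (J(q,q) | J(n,n))) & (exists m. J(m,m))
All bound variables are already distinct, so no renaming is needed.
Finally move all quantifiers to the prefix:
  forall p. exists k. exists q. forall n. exists m. ((~J(p,p) | ~J(k,k)) & (J(q,q) | J(n,n)) & J(m,m))
The quantifier forall n sits under an even number of negations (counting the antecedent side of each →), so it remains universal.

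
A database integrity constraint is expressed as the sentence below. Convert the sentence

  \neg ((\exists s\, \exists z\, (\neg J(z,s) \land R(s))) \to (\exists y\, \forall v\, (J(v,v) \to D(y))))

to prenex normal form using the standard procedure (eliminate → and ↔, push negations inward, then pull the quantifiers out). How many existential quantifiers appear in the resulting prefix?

Rewrite implications/biconditionals: A → B as ¬A ∨ B.
  \neg (\neg (\exists s\, \exists z\, (\neg J(z,s) \land R(s))) \lor (\exists y\, \forall v\, (\neg J(v,v) \lor D(y))))
Move each ¬ inward, flipping quantifiers it crosses:
  (\exists s\, \exists z\, (\neg J(z,s) \land R(s))) \land (\forall y\, \exists v\, (J(v,v) \land \neg D(y)))
All bound variables are already distinct, so no renaming is needed.
Finally move all quantifiers to the prefix:
  \exists s\, \exists z\, \forall y\, \exists v\, (\neg J(z,s) \land R(s) \land J(v,v) \land \neg D(y))
The prefix is \exists s \exists z \forall y \exists v: 1 universal, 3 existential.

3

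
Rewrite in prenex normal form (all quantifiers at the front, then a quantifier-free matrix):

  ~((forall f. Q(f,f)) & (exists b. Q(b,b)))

exists f. forall b. (~Q(f,f) | ~Q(b,b))

Drive negations inward (¬∀x A ≡ ∃x ¬A, ¬∃x A ≡ ∀x ¬A, De Morgan for ∧/∨):
  (exists f. ~Q(f,f)) | (forall b. ~Q(b,b))
All bound variables are already distinct, so no renaming is needed.
Pull the quantifiers to the front (each side's bound variable is not free in the other side):
  exists f. forall b. (~Q(f,f) | ~Q(b,b))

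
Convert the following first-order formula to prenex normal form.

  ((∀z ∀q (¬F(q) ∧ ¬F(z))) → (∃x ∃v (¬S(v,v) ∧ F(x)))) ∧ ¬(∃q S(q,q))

Rewrite implications/biconditionals: A → B as ¬A ∨ B.
  (¬(∀z ∀q (¬F(q) ∧ ¬F(z))) ∨ (∃x ∃v (¬S(v,v) ∧ F(x)))) ∧ ¬(∃q S(q,q))
Move each ¬ inward, flipping quantifiers it crosses:
  ((∃z ∃q (F(q) ∨ F(z))) ∨ (∃x ∃v (¬S(v,v) ∧ F(x)))) ∧ (∀q ¬S(q,q))
Rename bound variables to avoid capture: q↦r.
  ((∃z ∃q (F(q) ∨ F(z))) ∨ (∃x ∃v (¬S(v,v) ∧ F(x)))) ∧ (∀r ¬S(r,r))
Pull the quantifiers to the front (each side's bound variable is not free in the other side):
  ∃z ∃q ∃x ∃v ∀r ((F(q) ∨ F(z) ∨ ¬S(v,v) ∧ F(x)) ∧ ¬S(r,r))

∃z ∃q ∃x ∃v ∀r ((F(q) ∨ F(z) ∨ ¬S(v,v) ∧ F(x)) ∧ ¬S(r,r))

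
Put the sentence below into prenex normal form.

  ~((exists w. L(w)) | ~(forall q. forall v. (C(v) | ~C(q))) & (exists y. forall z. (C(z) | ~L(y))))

forall w. forall q. forall v. forall y. exists z. (~L(w) & (C(v) | ~C(q) | ~C(z) & L(y)))

Drive negations inward (¬∀x A ≡ ∃x ¬A, ¬∃x A ≡ ∀x ¬A, De Morgan for ∧/∨):
  (forall w. ~L(w)) & ((forall q. forall v. (C(v) | ~C(q))) | (forall y. exists z. (~C(z) & L(y))))
All bound variables are already distinct, so no renaming is needed.
Extract every quantifier outward, since the variables are now distinct and don't occur free across branches:
  forall w. forall q. forall v. forall y. exists z. (~L(w) & (C(v) | ~C(q) | ~C(z) & L(y)))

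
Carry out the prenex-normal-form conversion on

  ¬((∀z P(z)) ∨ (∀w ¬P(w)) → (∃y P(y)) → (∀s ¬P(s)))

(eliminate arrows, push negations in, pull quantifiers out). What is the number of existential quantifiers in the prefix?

2

First replace A → B with ¬A ∨ B.
  ¬(¬((∀z P(z)) ∨ (∀w ¬P(w))) ∨ ¬(∃y P(y)) ∨ (∀s ¬P(s)))
Push ¬ through the quantifiers and connectives to reach negation normal form:
  ((∀z P(z)) ∨ (∀w ¬P(w))) ∧ (∃y P(y)) ∧ (∃s P(s))
All bound variables are already distinct, so no renaming is needed.
Finally move all quantifiers to the prefix:
  ∀z ∀w ∃y ∃s ((P(z) ∨ ¬P(w)) ∧ P(y) ∧ P(s))
The prefix is ∀z ∀w ∃y ∃s: 2 universal, 2 existential.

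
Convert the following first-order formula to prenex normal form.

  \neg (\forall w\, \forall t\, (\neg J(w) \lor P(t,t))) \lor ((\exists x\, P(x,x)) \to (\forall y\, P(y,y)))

\exists w\, \exists t\, \forall x\, \forall y\, (J(w) \land \neg P(t,t) \lor \neg P(x,x) \lor P(y,y))

Rewrite implications/biconditionals: A → B as ¬A ∨ B.
  \neg (\forall w\, \forall t\, (\neg J(w) \lor P(t,t))) \lor \neg (\exists x\, P(x,x)) \lor (\forall y\, P(y,y))
Push ¬ through the quantifiers and connectives to reach negation normal form:
  (\exists w\, \exists t\, (J(w) \land \neg P(t,t))) \lor (\forall x\, \neg P(x,x)) \lor (\forall y\, P(y,y))
All bound variables are already distinct, so no renaming is needed.
Finally move all quantifiers to the prefix:
  \exists w\, \exists t\, \forall x\, \forall y\, (J(w) \land \neg P(t,t) \lor \neg P(x,x) \lor P(y,y))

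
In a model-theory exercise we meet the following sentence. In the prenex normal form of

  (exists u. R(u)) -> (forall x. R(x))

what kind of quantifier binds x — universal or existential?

Eliminate → and ↔ using ¬ and ∨.
  ~(exists u. R(u)) | (forall x. R(x))
Drive negations inward (¬∀x A ≡ ∃x ¬A, ¬∃x A ≡ ∀x ¬A, De Morgan for ∧/∨):
  (forall u. ~R(u)) | (forall x. R(x))
Extract every quantifier outward, since the variables are now distinct and don't occur free across branches:
  forall u. forall x. (~R(u) | R(x))
The quantifier forall x sits under an even number of negations (counting the antecedent side of each →), so it remains universal.

universal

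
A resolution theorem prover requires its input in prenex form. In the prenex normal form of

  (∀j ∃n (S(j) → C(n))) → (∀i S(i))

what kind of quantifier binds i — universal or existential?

Rewrite implications/biconditionals: A → B as ¬A ∨ B.
  ¬(∀j ∃n (¬S(j) ∨ C(n))) ∨ (∀i S(i))
Drive negations inward (¬∀x A ≡ ∃x ¬A, ¬∃x A ≡ ∀x ¬A, De Morgan for ∧/∨):
  (∃j ∀n (S(j) ∧ ¬C(n))) ∨ (∀i S(i))
All bound variables are already distinct, so no renaming is needed.
Extract every quantifier outward, since the variables are now distinct and don't occur free across branches:
  ∃j ∀n ∀i (S(j) ∧ ¬C(n) ∨ S(i))
The quantifier ∀i sits under an even number of negations (counting the antecedent side of each →), so it remains universal.

universal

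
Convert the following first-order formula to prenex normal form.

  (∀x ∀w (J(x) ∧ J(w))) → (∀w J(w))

∃x ∃w ∀r (¬J(x) ∨ ¬J(w) ∨ J(r))

Eliminate → and ↔ using ¬ and ∨.
  ¬(∀x ∀w (J(x) ∧ J(w))) ∨ (∀w J(w))
Move each ¬ inward, flipping quantifiers it crosses:
  (∃x ∃w (¬J(x) ∨ ¬J(w))) ∨ (∀w J(w))
Rename bound variables to avoid capture: w↦r.
  (∃x ∃w (¬J(x) ∨ ¬J(w))) ∨ (∀r J(r))
Finally move all quantifiers to the prefix:
  ∃x ∃w ∀r (¬J(x) ∨ ¬J(w) ∨ J(r))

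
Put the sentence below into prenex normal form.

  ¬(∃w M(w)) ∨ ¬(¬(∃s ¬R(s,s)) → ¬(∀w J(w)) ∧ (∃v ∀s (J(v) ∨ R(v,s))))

∀w ∀s ∀x ∀v ∃q (¬M(w) ∨ R(s,s) ∧ (J(x) ∨ ¬J(v) ∧ ¬R(v,q)))

First replace A → B with ¬A ∨ B.
  ¬(∃w M(w)) ∨ ¬(¬¬(∃s ¬R(s,s)) ∨ ¬(∀w J(w)) ∧ (∃v ∀s (J(v) ∨ R(v,s))))
Push ¬ through the quantifiers and connectives to reach negation normal form:
  (∀w ¬M(w)) ∨ (∀s R(s,s)) ∧ ((∀w J(w)) ∨ (∀v ∃s (¬J(v) ∧ ¬R(v,s))))
Rename bound variables to avoid capture: w↦x, s↦q.
  (∀w ¬M(w)) ∨ (∀s R(s,s)) ∧ ((∀x J(x)) ∨ (∀v ∃q (¬J(v) ∧ ¬R(v,q))))
Pull the quantifiers to the front (each side's bound variable is not free in the other side):
  ∀w ∀s ∀x ∀v ∃q (¬M(w) ∨ R(s,s) ∧ (J(x) ∨ ¬J(v) ∧ ¬R(v,q)))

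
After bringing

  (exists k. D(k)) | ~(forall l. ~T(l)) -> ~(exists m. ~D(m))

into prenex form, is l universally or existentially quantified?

universal

First replace A → B with ¬A ∨ B.
  ~((exists k. D(k)) | ~(forall l. ~T(l))) | ~(exists m. ~D(m))
Drive negations inward (¬∀x A ≡ ∃x ¬A, ¬∃x A ≡ ∀x ¬A, De Morgan for ∧/∨):
  (forall k. ~D(k)) & (forall l. ~T(l)) | (forall m. D(m))
All bound variables are already distinct, so no renaming is needed.
Pull the quantifiers to the front (each side's bound variable is not free in the other side):
  forall k. forall l. forall m. (~D(k) & ~T(l) | D(m))
The quantifier forall l sits under an even number of negations (counting the antecedent side of each →), so it remains universal.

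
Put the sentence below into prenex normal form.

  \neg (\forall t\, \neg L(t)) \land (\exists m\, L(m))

\exists t\, \exists m\, (L(t) \land L(m))

Push ¬ through the quantifiers and connectives to reach negation normal form:
  (\exists t\, L(t)) \land (\exists m\, L(m))
All bound variables are already distinct, so no renaming is needed.
Pull the quantifiers to the front (each side's bound variable is not free in the other side):
  \exists t\, \exists m\, (L(t) \land L(m))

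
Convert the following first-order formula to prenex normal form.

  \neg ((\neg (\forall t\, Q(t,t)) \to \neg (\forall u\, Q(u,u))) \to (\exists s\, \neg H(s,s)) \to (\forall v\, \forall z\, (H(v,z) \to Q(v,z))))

\forall t\, \exists u\, \exists s\, \exists v\, \exists z\, ((Q(t,t) \lor \neg Q(u,u)) \land \neg H(s,s) \land H(v,z) \land \neg Q(v,z))

Rewrite implications/biconditionals: A → B as ¬A ∨ B.
  \neg (\neg (\neg \neg (\forall t\, Q(t,t)) \lor \neg (\forall u\, Q(u,u))) \lor \neg (\exists s\, \neg H(s,s)) \lor (\forall v\, \forall z\, (\neg H(v,z) \lor Q(v,z))))
Move each ¬ inward, flipping quantifiers it crosses:
  ((\forall t\, Q(t,t)) \lor (\exists u\, \neg Q(u,u))) \land (\exists s\, \neg H(s,s)) \land (\exists v\, \exists z\, (H(v,z) \land \neg Q(v,z)))
All bound variables are already distinct, so no renaming is needed.
Extract every quantifier outward, since the variables are now distinct and don't occur free across branches:
  \forall t\, \exists u\, \exists s\, \exists v\, \exists z\, ((Q(t,t) \lor \neg Q(u,u)) \land \neg H(s,s) \land H(v,z) \land \neg Q(v,z))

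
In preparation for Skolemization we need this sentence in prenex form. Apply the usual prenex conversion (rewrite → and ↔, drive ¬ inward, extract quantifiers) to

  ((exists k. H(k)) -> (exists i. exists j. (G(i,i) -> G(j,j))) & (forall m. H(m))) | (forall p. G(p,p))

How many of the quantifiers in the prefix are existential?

2

First replace A → B with ¬A ∨ B.
  ~(exists k. H(k)) | (exists i. exists j. (~G(i,i) | G(j,j))) & (forall m. H(m)) | (forall p. G(p,p))
Move each ¬ inward, flipping quantifiers it crosses:
  (forall k. ~H(k)) | (exists i. exists j. (~G(i,i) | G(j,j))) & (forall m. H(m)) | (forall p. G(p,p))
All bound variables are already distinct, so no renaming is needed.
Extract every quantifier outward, since the variables are now distinct and don't occur free across branches:
  forall k. exists i. exists j. forall m. forall p. (~H(k) | (~G(i,i) | G(j,j)) & H(m) | G(p,p))
The prefix is forall k exists i exists j forall m forall p: 3 universal, 2 existential.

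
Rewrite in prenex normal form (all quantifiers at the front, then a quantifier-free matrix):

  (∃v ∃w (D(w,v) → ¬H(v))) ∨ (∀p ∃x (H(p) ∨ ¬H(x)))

∃v ∃w ∀p ∃x (¬D(w,v) ∨ ¬H(v) ∨ H(p) ∨ ¬H(x))

Eliminate → and ↔ using ¬ and ∨.
  (∃v ∃w (¬D(w,v) ∨ ¬H(v))) ∨ (∀p ∃x (H(p) ∨ ¬H(x)))
Pull the quantifiers to the front (each side's bound variable is not free in the other side):
  ∃v ∃w ∀p ∃x (¬D(w,v) ∨ ¬H(v) ∨ H(p) ∨ ¬H(x))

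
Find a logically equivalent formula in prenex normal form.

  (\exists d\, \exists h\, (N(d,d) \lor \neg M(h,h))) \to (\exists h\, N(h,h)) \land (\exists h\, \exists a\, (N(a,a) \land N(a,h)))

Eliminate → and ↔ using ¬ and ∨.
  \neg (\exists d\, \exists h\, (N(d,d) \lor \neg M(h,h))) \lor (\exists h\, N(h,h)) \land (\exists h\, \exists a\, (N(a,a) \land N(a,h)))
Move each ¬ inward, flipping quantifiers it crosses:
  (\forall d\, \forall h\, (\neg N(d,d) \land M(h,h))) \lor (\exists h\, N(h,h)) \land (\exists h\, \exists a\, (N(a,a) \land N(a,h)))
Standardize variables apart so no two quantifiers bind the same name: h↦y, h↦z1.
  (\forall d\, \forall h\, (\neg N(d,d) \land M(h,h))) \lor (\exists y\, N(y,y)) \land (\exists z1\, \exists a\, (N(a,a) \land N(a,z1)))
Finally move all quantifiers to the prefix:
  \forall d\, \forall h\, \exists y\, \exists z1\, \exists a\, (\neg N(d,d) \land M(h,h) \lor N(y,y) \land N(a,a) \land N(a,z1))

\forall d\, \forall h\, \exists y\, \exists z1\, \exists a\, (\neg N(d,d) \land M(h,h) \lor N(y,y) \land N(a,a) \land N(a,z1))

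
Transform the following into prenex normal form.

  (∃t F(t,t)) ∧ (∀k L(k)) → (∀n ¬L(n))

Eliminate → and ↔ using ¬ and ∨.
  ¬((∃t F(t,t)) ∧ (∀k L(k))) ∨ (∀n ¬L(n))
Move each ¬ inward, flipping quantifiers it crosses:
  (∀t ¬F(t,t)) ∨ (∃k ¬L(k)) ∨ (∀n ¬L(n))
All bound variables are already distinct, so no renaming is needed.
Extract every quantifier outward, since the variables are now distinct and don't occur free across branches:
  ∀t ∃k ∀n (¬F(t,t) ∨ ¬L(k) ∨ ¬L(n))

∀t ∃k ∀n (¬F(t,t) ∨ ¬L(k) ∨ ¬L(n))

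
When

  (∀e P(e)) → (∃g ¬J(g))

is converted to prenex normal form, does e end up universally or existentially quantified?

existential

First replace A → B with ¬A ∨ B.
  ¬(∀e P(e)) ∨ (∃g ¬J(g))
Move each ¬ inward, flipping quantifiers it crosses:
  (∃e ¬P(e)) ∨ (∃g ¬J(g))
All bound variables are already distinct, so no renaming is needed.
Extract every quantifier outward, since the variables are now distinct and don't occur free across branches:
  ∃e ∃g (¬P(e) ∨ ¬J(g))
The quantifier ∀e sits under an odd number of negations (counting the antecedent side of each →), so it flips to ∃e.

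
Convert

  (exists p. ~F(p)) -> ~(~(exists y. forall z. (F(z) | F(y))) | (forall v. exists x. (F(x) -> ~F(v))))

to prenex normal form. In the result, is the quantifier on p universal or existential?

universal

Eliminate → and ↔ using ¬ and ∨.
  ~(exists p. ~F(p)) | ~(~(exists y. forall z. (F(z) | F(y))) | (forall v. exists x. (~F(x) | ~F(v))))
Drive negations inward (¬∀x A ≡ ∃x ¬A, ¬∃x A ≡ ∀x ¬A, De Morgan for ∧/∨):
  (forall p. F(p)) | (exists y. forall z. (F(z) | F(y))) & (exists v. forall x. (F(x) & F(v)))
All bound variables are already distinct, so no renaming is needed.
Extract every quantifier outward, since the variables are now distinct and don't occur free across branches:
  forall p. exists y. forall z. exists v. forall x. (F(p) | (F(z) | F(y)) & F(x) & F(v))
The quantifier exists p sits under an odd number of negations (counting the antecedent side of each →), so it flips to forall p.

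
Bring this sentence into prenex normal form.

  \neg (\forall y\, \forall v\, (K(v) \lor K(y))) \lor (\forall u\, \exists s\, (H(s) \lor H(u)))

Drive negations inward (¬∀x A ≡ ∃x ¬A, ¬∃x A ≡ ∀x ¬A, De Morgan for ∧/∨):
  (\exists y\, \exists v\, (\neg K(v) \land \neg K(y))) \lor (\forall u\, \exists s\, (H(s) \lor H(u)))
All bound variables are already distinct, so no renaming is needed.
Extract every quantifier outward, since the variables are now distinct and don't occur free across branches:
  \exists y\, \exists v\, \forall u\, \exists s\, (\neg K(v) \land \neg K(y) \lor H(s) \lor H(u))

\exists y\, \exists v\, \forall u\, \exists s\, (\neg K(v) \land \neg K(y) \lor H(s) \lor H(u))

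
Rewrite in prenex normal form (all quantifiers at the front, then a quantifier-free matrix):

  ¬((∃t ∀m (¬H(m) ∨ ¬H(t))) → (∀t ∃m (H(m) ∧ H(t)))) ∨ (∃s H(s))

∃t ∀m ∃y1 ∀x1 ∃s ((¬H(m) ∨ ¬H(t)) ∧ (¬H(x1) ∨ ¬H(y1)) ∨ H(s))

Eliminate → and ↔ using ¬ and ∨.
  ¬(¬(∃t ∀m (¬H(m) ∨ ¬H(t))) ∨ (∀t ∃m (H(m) ∧ H(t)))) ∨ (∃s H(s))
Move each ¬ inward, flipping quantifiers it crosses:
  (∃t ∀m (¬H(m) ∨ ¬H(t))) ∧ (∃t ∀m (¬H(m) ∨ ¬H(t))) ∨ (∃s H(s))
Give each quantifier a distinct variable: t↦y1, m↦x1.
  (∃t ∀m (¬H(m) ∨ ¬H(t))) ∧ (∃y1 ∀x1 (¬H(x1) ∨ ¬H(y1))) ∨ (∃s H(s))
Extract every quantifier outward, since the variables are now distinct and don't occur free across branches:
  ∃t ∀m ∃y1 ∀x1 ∃s ((¬H(m) ∨ ¬H(t)) ∧ (¬H(x1) ∨ ¬H(y1)) ∨ H(s))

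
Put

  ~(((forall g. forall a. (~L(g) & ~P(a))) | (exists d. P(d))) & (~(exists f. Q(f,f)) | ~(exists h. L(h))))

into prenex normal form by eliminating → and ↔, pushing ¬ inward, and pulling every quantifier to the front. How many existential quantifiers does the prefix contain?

Drive negations inward (¬∀x A ≡ ∃x ¬A, ¬∃x A ≡ ∀x ¬A, De Morgan for ∧/∨):
  (exists g. exists a. (L(g) | P(a))) & (forall d. ~P(d)) | (exists f. Q(f,f)) & (exists h. L(h))
All bound variables are already distinct, so no renaming is needed.
Pull the quantifiers to the front (each side's bound variable is not free in the other side):
  exists g. exists a. forall d. exists f. exists h. ((L(g) | P(a)) & ~P(d) | Q(f,f) & L(h))
The prefix is exists g exists a forall d exists f exists h: 1 universal, 4 existential.

4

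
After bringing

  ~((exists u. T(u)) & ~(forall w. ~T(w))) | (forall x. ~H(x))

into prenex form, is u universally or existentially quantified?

Push ¬ through the quantifiers and connectives to reach negation normal form:
  (forall u. ~T(u)) | (forall w. ~T(w)) | (forall x. ~H(x))
Pull the quantifiers to the front (each side's bound variable is not free in the other side):
  forall u. forall w. forall x. (~T(u) | ~T(w) | ~H(x))
The quantifier exists u sits under an odd number of negations, so it flips to forall u.

universal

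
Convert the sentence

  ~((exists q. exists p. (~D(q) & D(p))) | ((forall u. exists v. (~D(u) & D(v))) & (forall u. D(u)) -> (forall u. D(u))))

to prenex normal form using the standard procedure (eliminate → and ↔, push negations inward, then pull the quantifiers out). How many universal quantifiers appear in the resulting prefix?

Rewrite implications/biconditionals: A → B as ¬A ∨ B.
  ~((exists q. exists p. (~D(q) & D(p))) | ~((forall u. exists v. (~D(u) & D(v))) & (forall u. D(u))) | (forall u. D(u)))
Drive negations inward (¬∀x A ≡ ∃x ¬A, ¬∃x A ≡ ∀x ¬A, De Morgan for ∧/∨):
  (forall q. forall p. (D(q) | ~D(p))) & (forall u. exists v. (~D(u) & D(v))) & (forall u. D(u)) & (exists u. ~D(u))
Rename bound variables to avoid capture: u↦u1, u↦w1.
  (forall q. forall p. (D(q) | ~D(p))) & (forall u. exists v. (~D(u) & D(v))) & (forall u1. D(u1)) & (exists w1. ~D(w1))
Pull the quantifiers to the front (each side's bound variable is not free in the other side):
  forall q. forall p. forall u. exists v. forall u1. exists w1. ((D(q) | ~D(p)) & ~D(u) & D(v) & D(u1) & ~D(w1))
The prefix is forall q forall p forall u exists v forall u1 exists w1: 4 universal, 2 existential.

4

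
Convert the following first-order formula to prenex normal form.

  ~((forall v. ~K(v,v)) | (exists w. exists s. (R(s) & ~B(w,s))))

Drive negations inward (¬∀x A ≡ ∃x ¬A, ¬∃x A ≡ ∀x ¬A, De Morgan for ∧/∨):
  (exists v. K(v,v)) & (forall w. forall s. (~R(s) | B(w,s)))
Finally move all quantifiers to the prefix:
  exists v. forall w. forall s. (K(v,v) & (~R(s) | B(w,s)))

exists v. forall w. forall s. (K(v,v) & (~R(s) | B(w,s)))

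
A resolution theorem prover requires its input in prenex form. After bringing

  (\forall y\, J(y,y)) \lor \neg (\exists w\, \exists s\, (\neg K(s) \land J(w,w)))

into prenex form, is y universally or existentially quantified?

universal

Drive negations inward (¬∀x A ≡ ∃x ¬A, ¬∃x A ≡ ∀x ¬A, De Morgan for ∧/∨):
  (\forall y\, J(y,y)) \lor (\forall w\, \forall s\, (K(s) \lor \neg J(w,w)))
All bound variables are already distinct, so no renaming is needed.
Extract every quantifier outward, since the variables are now distinct and don't occur free across branches:
  \forall y\, \forall w\, \forall s\, (J(y,y) \lor K(s) \lor \neg J(w,w))
The quantifier \forall y sits under an even number of negations, so it remains universal.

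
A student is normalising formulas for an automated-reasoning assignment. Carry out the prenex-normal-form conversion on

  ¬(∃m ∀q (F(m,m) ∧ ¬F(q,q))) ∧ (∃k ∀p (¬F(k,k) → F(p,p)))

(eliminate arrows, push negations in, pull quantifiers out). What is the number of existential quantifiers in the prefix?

2

Eliminate → and ↔ using ¬ and ∨.
  ¬(∃m ∀q (F(m,m) ∧ ¬F(q,q))) ∧ (∃k ∀p (¬¬F(k,k) ∨ F(p,p)))
Push ¬ through the quantifiers and connectives to reach negation normal form:
  (∀m ∃q (¬F(m,m) ∨ F(q,q))) ∧ (∃k ∀p (F(k,k) ∨ F(p,p)))
All bound variables are already distinct, so no renaming is needed.
Finally move all quantifiers to the prefix:
  ∀m ∃q ∃k ∀p ((¬F(m,m) ∨ F(q,q)) ∧ (F(k,k) ∨ F(p,p)))
The prefix is ∀m ∃q ∃k ∀p: 2 universal, 2 existential.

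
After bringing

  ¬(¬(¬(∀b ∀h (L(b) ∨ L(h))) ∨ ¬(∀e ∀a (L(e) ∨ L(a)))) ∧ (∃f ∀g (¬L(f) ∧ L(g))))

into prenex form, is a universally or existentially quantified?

existential

Move each ¬ inward, flipping quantifiers it crosses:
  (∃b ∃h (¬L(b) ∧ ¬L(h))) ∨ (∃e ∃a (¬L(e) ∧ ¬L(a))) ∨ (∀f ∃g (L(f) ∨ ¬L(g)))
All bound variables are already distinct, so no renaming is needed.
Finally move all quantifiers to the prefix:
  ∃b ∃h ∃e ∃a ∀f ∃g (¬L(b) ∧ ¬L(h) ∨ ¬L(e) ∧ ¬L(a) ∨ L(f) ∨ ¬L(g))
The quantifier ∀a sits under an odd number of negations, so it flips to ∃a.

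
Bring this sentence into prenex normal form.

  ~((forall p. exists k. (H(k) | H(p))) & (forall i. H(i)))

Move each ¬ inward, flipping quantifiers it crosses:
  (exists p. forall k. (~H(k) & ~H(p))) | (exists i. ~H(i))
All bound variables are already distinct, so no renaming is needed.
Extract every quantifier outward, since the variables are now distinct and don't occur free across branches:
  exists p. forall k. exists i. (~H(k) & ~H(p) | ~H(i))

exists p. forall k. exists i. (~H(k) & ~H(p) | ~H(i))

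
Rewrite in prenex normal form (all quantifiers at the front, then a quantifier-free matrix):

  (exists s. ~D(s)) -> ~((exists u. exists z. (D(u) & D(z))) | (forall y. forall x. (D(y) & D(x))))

forall s. forall u. forall z. exists y. exists x. (D(s) | (~D(u) | ~D(z)) & (~D(y) | ~D(x)))

First replace A → B with ¬A ∨ B.
  ~(exists s. ~D(s)) | ~((exists u. exists z. (D(u) & D(z))) | (forall y. forall x. (D(y) & D(x))))
Move each ¬ inward, flipping quantifiers it crosses:
  (forall s. D(s)) | (forall u. forall z. (~D(u) | ~D(z))) & (exists y. exists x. (~D(y) | ~D(x)))
Extract every quantifier outward, since the variables are now distinct and don't occur free across branches:
  forall s. forall u. forall z. exists y. exists x. (D(s) | (~D(u) | ~D(z)) & (~D(y) | ~D(x)))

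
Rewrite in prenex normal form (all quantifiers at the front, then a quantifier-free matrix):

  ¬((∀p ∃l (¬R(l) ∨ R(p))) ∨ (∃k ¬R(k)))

∃p ∀l ∀k (R(l) ∧ ¬R(p) ∧ R(k))

Push ¬ through the quantifiers and connectives to reach negation normal form:
  (∃p ∀l (R(l) ∧ ¬R(p))) ∧ (∀k R(k))
Extract every quantifier outward, since the variables are now distinct and don't occur free across branches:
  ∃p ∀l ∀k (R(l) ∧ ¬R(p) ∧ R(k))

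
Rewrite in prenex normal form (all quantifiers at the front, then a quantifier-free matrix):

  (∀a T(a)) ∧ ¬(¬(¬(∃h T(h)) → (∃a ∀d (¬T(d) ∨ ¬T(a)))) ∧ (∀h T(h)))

∀a ∃h ∃q ∀d ∃u1 (T(a) ∧ (T(h) ∨ ¬T(d) ∨ ¬T(q) ∨ ¬T(u1)))

Rewrite implications/biconditionals: A → B as ¬A ∨ B.
  (∀a T(a)) ∧ ¬(¬(¬¬(∃h T(h)) ∨ (∃a ∀d (¬T(d) ∨ ¬T(a)))) ∧ (∀h T(h)))
Push ¬ through the quantifiers and connectives to reach negation normal form:
  (∀a T(a)) ∧ ((∃h T(h)) ∨ (∃a ∀d (¬T(d) ∨ ¬T(a))) ∨ (∃h ¬T(h)))
Give each quantifier a distinct variable: a↦q, h↦u1.
  (∀a T(a)) ∧ ((∃h T(h)) ∨ (∃q ∀d (¬T(d) ∨ ¬T(q))) ∨ (∃u1 ¬T(u1)))
Finally move all quantifiers to the prefix:
  ∀a ∃h ∃q ∀d ∃u1 (T(a) ∧ (T(h) ∨ ¬T(d) ∨ ¬T(q) ∨ ¬T(u1)))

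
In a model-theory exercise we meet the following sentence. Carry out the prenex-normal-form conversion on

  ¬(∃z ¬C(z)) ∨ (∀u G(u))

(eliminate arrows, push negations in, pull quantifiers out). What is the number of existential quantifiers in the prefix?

Push ¬ through the quantifiers and connectives to reach negation normal form:
  (∀z C(z)) ∨ (∀u G(u))
Extract every quantifier outward, since the variables are now distinct and don't occur free across branches:
  ∀z ∀u (C(z) ∨ G(u))
The prefix is ∀z ∀u: 2 universal, 0 existential.

0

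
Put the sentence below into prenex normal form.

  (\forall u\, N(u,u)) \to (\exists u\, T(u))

\exists u\, \exists s\, (\neg N(u,u) \lor T(s))

Rewrite implications/biconditionals: A → B as ¬A ∨ B.
  \neg (\forall u\, N(u,u)) \lor (\exists u\, T(u))
Move each ¬ inward, flipping quantifiers it crosses:
  (\exists u\, \neg N(u,u)) \lor (\exists u\, T(u))
Rename bound variables to avoid capture: u↦s.
  (\exists u\, \neg N(u,u)) \lor (\exists s\, T(s))
Finally move all quantifiers to the prefix:
  \exists u\, \exists s\, (\neg N(u,u) \lor T(s))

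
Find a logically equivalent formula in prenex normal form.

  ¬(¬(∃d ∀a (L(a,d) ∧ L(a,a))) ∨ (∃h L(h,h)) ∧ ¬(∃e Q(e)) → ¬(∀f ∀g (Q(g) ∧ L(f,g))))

Eliminate → and ↔ using ¬ and ∨.
  ¬(¬(¬(∃d ∀a (L(a,d) ∧ L(a,a))) ∨ (∃h L(h,h)) ∧ ¬(∃e Q(e))) ∨ ¬(∀f ∀g (Q(g) ∧ L(f,g))))
Drive negations inward (¬∀x A ≡ ∃x ¬A, ¬∃x A ≡ ∀x ¬A, De Morgan for ∧/∨):
  ((∀d ∃a (¬L(a,d) ∨ ¬L(a,a))) ∨ (∃h L(h,h)) ∧ (∀e ¬Q(e))) ∧ (∀f ∀g (Q(g) ∧ L(f,g)))
All bound variables are already distinct, so no renaming is needed.
Finally move all quantifiers to the prefix:
  ∀d ∃a ∃h ∀e ∀f ∀g ((¬L(a,d) ∨ ¬L(a,a) ∨ L(h,h) ∧ ¬Q(e)) ∧ Q(g) ∧ L(f,g))

∀d ∃a ∃h ∀e ∀f ∀g ((¬L(a,d) ∨ ¬L(a,a) ∨ L(h,h) ∧ ¬Q(e)) ∧ Q(g) ∧ L(f,g))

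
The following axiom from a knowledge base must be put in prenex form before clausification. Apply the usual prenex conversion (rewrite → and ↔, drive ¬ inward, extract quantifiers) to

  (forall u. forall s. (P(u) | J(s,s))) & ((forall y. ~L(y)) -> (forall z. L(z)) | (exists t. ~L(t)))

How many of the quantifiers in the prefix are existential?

2

Rewrite implications/biconditionals: A → B as ¬A ∨ B.
  (forall u. forall s. (P(u) | J(s,s))) & (~(forall y. ~L(y)) | (forall z. L(z)) | (exists t. ~L(t)))
Move each ¬ inward, flipping quantifiers it crosses:
  (forall u. forall s. (P(u) | J(s,s))) & ((exists y. L(y)) | (forall z. L(z)) | (exists t. ~L(t)))
Pull the quantifiers to the front (each side's bound variable is not free in the other side):
  forall u. forall s. exists y. forall z. exists t. ((P(u) | J(s,s)) & (L(y) | L(z) | ~L(t)))
The prefix is forall u forall s exists y forall z exists t: 3 universal, 2 existential.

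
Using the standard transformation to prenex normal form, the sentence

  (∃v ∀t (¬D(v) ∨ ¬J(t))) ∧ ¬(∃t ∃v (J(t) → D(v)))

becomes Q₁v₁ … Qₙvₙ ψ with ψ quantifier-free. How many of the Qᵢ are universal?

First replace A → B with ¬A ∨ B.
  (∃v ∀t (¬D(v) ∨ ¬J(t))) ∧ ¬(∃t ∃v (¬J(t) ∨ D(v)))
Move each ¬ inward, flipping quantifiers it crosses:
  (∃v ∀t (¬D(v) ∨ ¬J(t))) ∧ (∀t ∀v (J(t) ∧ ¬D(v)))
Give each quantifier a distinct variable: t↦c, v↦x1.
  (∃v ∀t (¬D(v) ∨ ¬J(t))) ∧ (∀c ∀x1 (J(c) ∧ ¬D(x1)))
Finally move all quantifiers to the prefix:
  ∃v ∀t ∀c ∀x1 ((¬D(v) ∨ ¬J(t)) ∧ J(c) ∧ ¬D(x1))
The prefix is ∃v ∀t ∀c ∀x1: 3 universal, 1 existential.

3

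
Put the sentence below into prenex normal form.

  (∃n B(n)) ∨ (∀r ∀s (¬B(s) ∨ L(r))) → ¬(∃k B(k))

∀n ∃r ∃s ∀k (¬B(n) ∧ B(s) ∧ ¬L(r) ∨ ¬B(k))

Eliminate → and ↔ using ¬ and ∨.
  ¬((∃n B(n)) ∨ (∀r ∀s (¬B(s) ∨ L(r)))) ∨ ¬(∃k B(k))
Push ¬ through the quantifiers and connectives to reach negation normal form:
  (∀n ¬B(n)) ∧ (∃r ∃s (B(s) ∧ ¬L(r))) ∨ (∀k ¬B(k))
Finally move all quantifiers to the prefix:
  ∀n ∃r ∃s ∀k (¬B(n) ∧ B(s) ∧ ¬L(r) ∨ ¬B(k))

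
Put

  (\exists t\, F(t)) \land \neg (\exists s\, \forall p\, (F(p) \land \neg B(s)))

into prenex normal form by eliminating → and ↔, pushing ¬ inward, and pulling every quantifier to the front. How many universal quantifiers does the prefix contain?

1

Push ¬ through the quantifiers and connectives to reach negation normal form:
  (\exists t\, F(t)) \land (\forall s\, \exists p\, (\neg F(p) \lor B(s)))
All bound variables are already distinct, so no renaming is needed.
Extract every quantifier outward, since the variables are now distinct and don't occur free across branches:
  \exists t\, \forall s\, \exists p\, (F(t) \land (\neg F(p) \lor B(s)))
The prefix is \exists t \forall s \exists p: 1 universal, 2 existential.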